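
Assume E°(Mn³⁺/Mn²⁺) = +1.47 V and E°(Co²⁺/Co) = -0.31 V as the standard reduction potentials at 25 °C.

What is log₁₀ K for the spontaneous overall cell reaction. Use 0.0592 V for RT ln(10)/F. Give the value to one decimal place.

60.1

Cathode: Mn³⁺/Mn²⁺; anode: Co²⁺/Co. E°cell = +1.78 V, n = 2.
log K = nE°cell / 0.0592 = (2)(+1.78) / 0.0592 = 60.1.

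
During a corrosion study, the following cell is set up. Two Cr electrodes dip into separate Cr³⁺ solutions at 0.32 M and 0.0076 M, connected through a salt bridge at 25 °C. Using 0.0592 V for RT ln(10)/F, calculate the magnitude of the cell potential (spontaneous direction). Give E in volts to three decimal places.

For a concentration cell E°cell = 0. The 0.32 M side is the cathode (reduction is favoured where [Cr³⁺] is higher).
With n = 3, E = −(0.0592/3) log([Cr³⁺]ₐₙ/[Cr³⁺]꜀ₐₜ) = −(0.0592/3) log(0.0076/0.32) = −(0.0592/3)(-1.624) = +0.032 V.

+0.032 V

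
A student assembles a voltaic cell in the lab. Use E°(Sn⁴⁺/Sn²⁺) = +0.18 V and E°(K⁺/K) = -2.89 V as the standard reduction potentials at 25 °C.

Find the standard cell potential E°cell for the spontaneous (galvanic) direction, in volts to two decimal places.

+3.07 V

The Sn⁴⁺/Sn²⁺ couple has the higher reduction potential, so it is the cathode; K⁺/K is oxidised at the anode.
E°cell = E°(cathode) − E°(anode) = (+0.18) − (-2.89) = +3.07 V.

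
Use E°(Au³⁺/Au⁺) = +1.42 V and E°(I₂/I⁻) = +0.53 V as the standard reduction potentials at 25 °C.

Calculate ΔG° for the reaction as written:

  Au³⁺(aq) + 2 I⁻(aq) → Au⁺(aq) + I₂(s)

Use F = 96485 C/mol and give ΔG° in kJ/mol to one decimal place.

As written, Au³⁺/Au⁺ is reduced (cathode) and I₂/I⁻ is oxidised (anode), so E°cell = (+1.42) − (+0.53) = +0.89 V.
Balancing electrons gives n = 2.
ΔG° = −nFE° = −(2)(96485)(+0.89) = -171,743 J = -171.7 kJ/mol.

-171.7 kJ/mol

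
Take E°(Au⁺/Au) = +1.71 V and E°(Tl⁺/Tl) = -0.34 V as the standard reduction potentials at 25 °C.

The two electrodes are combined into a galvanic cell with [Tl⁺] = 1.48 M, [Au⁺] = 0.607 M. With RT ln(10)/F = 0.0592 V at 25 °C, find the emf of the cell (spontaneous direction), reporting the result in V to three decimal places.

Au⁺/Au is the cathode (higher E°), Tl⁺/Tl the anode: E°cell = +1.71 − (-0.34) = +2.05 V, n = 1.
Overall: Au⁺(aq) + Tl(s) → Au(s) + Tl⁺(aq)
Q = [Tl⁺] / ([Au⁺]); log Q = 0.387.
E = E° − (0.0592/n) log Q = +2.05 − (0.0592/1)(0.387) = +2.027 V.

+2.027 V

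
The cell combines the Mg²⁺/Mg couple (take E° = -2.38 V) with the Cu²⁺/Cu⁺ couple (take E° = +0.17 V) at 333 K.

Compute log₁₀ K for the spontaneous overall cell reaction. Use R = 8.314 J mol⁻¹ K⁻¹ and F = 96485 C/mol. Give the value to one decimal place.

Cathode: Cu²⁺/Cu⁺; anode: Mg²⁺/Mg. E°cell = (+0.17) − (-2.38) = +2.55 V, with n = 2.
ΔG° = −nFE° = −RT ln K, so ln K = nFE°/(RT) = (2)(96485)(+2.55) / ((8.314)(333)) = 177.736.
log₁₀ K = 177.736 / ln 10 = 77.2.

77.2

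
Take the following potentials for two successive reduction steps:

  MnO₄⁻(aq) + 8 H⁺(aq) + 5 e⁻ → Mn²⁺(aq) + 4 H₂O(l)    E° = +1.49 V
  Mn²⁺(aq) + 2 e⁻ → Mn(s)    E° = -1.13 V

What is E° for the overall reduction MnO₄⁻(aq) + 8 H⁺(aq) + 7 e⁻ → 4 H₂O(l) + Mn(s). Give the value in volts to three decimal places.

Standard free energies of sequential steps add: ΔG°₃ = ΔG°₁ + ΔG°₂, so n₃E°₃ = n₁E°₁ + n₂E°₂.
E°₃ = (5×+1.49 + 2×-1.13) / 7 = (+5.190) / 7 = +0.741 V.

+0.741 V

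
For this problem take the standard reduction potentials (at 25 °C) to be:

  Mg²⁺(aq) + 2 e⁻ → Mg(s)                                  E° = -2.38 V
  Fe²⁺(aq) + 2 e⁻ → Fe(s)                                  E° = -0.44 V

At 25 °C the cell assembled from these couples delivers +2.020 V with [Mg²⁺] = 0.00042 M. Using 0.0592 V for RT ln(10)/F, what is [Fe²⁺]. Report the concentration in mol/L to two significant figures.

0.21 M

Fe²⁺/Fe is the cathode, Mg²⁺/Mg the anode: E°cell = +1.94 V, n = 2.
Overall reaction: Fe²⁺(aq) + Mg(s) → Fe(s) + Mg²⁺(aq); Q = [Mg²⁺]^1/[Fe²⁺]^1.
From E = E° − (0.0592/n) log Q: log Q = (E° − E)·n/0.0592 = (+1.94 − (+2.020))·2/0.0592 = -2.7027.
So 1·log[Fe²⁺] = 1·log(0.00042) − log Q = -3.3768 − (-2.7027) = -0.6741; [Fe²⁺] = 10^(-0.6741) ≈ 0.21 M.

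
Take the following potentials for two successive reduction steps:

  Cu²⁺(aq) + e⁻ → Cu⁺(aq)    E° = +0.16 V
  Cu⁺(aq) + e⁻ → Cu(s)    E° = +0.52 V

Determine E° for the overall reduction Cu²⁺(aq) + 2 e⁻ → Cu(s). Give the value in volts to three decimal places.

+0.340 V

Adding the free-energy changes (−nFE°) of the two steps gives −n₃FE°₃ = −n₁FE°₁ − n₂FE°₂.
E°₃ = (1×+0.16 + 1×+0.52) / 2 = (+0.680) / 2 = +0.340 V.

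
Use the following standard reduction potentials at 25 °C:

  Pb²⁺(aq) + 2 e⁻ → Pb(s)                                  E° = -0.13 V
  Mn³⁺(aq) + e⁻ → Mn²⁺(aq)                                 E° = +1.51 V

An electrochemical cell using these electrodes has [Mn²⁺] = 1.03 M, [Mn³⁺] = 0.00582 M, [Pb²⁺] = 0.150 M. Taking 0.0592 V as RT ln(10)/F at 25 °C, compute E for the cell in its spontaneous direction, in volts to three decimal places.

+1.531 V

Mn³⁺/Mn²⁺ is the cathode (higher E°), Pb²⁺/Pb the anode: E°cell = +1.51 − (-0.13) = +1.64 V, n = 2.
Overall: 2 Mn³⁺(aq) + Pb(s) → 2 Mn²⁺(aq) + Pb²⁺(aq)
Q = [Mn²⁺]^2·[Pb²⁺] / ([Mn³⁺]^2); log Q = 3.672.
E = E° − (0.0592/n) log Q = +1.64 − (0.0592/2)(3.672) = +1.531 V.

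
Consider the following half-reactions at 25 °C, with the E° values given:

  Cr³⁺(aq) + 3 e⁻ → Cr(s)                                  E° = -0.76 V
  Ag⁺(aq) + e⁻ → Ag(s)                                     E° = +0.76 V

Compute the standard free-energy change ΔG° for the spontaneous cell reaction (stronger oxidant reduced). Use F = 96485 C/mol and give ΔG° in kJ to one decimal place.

Ag⁺/Ag (E° = +0.76 V) is the cathode; Cr³⁺/Cr (E° = -0.76 V) is the anode, so E°cell = +1.52 V.
Balancing electrons gives n = 3 (lcm of 1 and 3).
ΔG° = −nFE° = −(3)(96485)(+1.52) = -439,972 J = -440.0 kJ.

-440.0 kJ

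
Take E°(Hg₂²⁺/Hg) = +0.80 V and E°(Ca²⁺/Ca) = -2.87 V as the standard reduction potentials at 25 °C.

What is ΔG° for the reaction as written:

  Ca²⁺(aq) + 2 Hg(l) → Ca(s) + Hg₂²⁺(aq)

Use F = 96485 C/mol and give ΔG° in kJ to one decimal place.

+708.2 kJ

As written, Ca²⁺/Ca is reduced (cathode) and Hg₂²⁺/Hg is oxidised (anode), so E°cell = (-2.87) − (+0.80) = -3.67 V.
Balancing electrons gives n = 2.
ΔG° = −nFE° = −(2)(96485)(-3.67) = 708,200 J = +708.2 kJ.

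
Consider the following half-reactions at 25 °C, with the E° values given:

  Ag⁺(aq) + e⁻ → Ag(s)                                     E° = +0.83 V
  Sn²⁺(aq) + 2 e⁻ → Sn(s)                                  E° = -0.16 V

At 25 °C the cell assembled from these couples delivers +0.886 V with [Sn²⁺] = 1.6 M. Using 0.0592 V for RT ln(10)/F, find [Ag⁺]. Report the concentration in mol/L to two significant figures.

Ag⁺/Ag is the cathode, Sn²⁺/Sn the anode: E°cell = +0.99 V, n = 2.
Overall reaction: 2 Ag⁺(aq) + Sn(s) → 2 Ag(s) + Sn²⁺(aq); Q = [Sn²⁺]^1/[Ag⁺]^2.
From E = E° − (0.0592/n) log Q: log Q = (E° − E)·n/0.0592 = (+0.99 − (+0.886))·2/0.0592 = 3.5135.
So 2·log[Ag⁺] = 1·log(1.6) − log Q = 0.2041 − (3.5135) = -3.3094; log[Ag⁺] = -3.3094 / 2 = -1.6547; [Ag⁺] = 10^(-1.6547) ≈ 0.022 M.

0.022 M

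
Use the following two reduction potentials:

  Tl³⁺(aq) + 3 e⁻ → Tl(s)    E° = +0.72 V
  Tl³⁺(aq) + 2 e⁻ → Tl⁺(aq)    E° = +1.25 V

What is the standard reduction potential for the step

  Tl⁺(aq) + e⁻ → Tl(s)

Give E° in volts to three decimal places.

-0.340 V

Sequential free energies add, so n₃E°₃ = n₁E°₁ + n₂E°₂.
With n₃ = 3, and the known step contributing 2×(+1.25) V, the unknown satisfies 1·E° = 3×(+0.72) − 2×(+1.25) = -0.340.
E° = -0.340 / 1 = -0.340 V.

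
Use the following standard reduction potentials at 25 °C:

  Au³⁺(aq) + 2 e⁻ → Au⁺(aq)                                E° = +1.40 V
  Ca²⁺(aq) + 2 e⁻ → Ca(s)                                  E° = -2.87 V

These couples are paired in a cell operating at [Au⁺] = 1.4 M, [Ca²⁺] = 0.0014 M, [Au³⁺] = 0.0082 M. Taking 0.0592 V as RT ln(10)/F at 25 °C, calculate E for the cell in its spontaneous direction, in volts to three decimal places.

Au³⁺/Au⁺ is the cathode (higher E°), Ca²⁺/Ca the anode: E°cell = +1.40 − (-2.87) = +4.27 V, n = 2.
Overall: Au³⁺(aq) + Ca(s) → Au⁺(aq) + Ca²⁺(aq)
Q = [Au⁺]·[Ca²⁺] / ([Au³⁺]); log Q = -0.622.
E = E° − (0.0592/n) log Q = +4.27 − (0.0592/2)(-0.622) = +4.288 V.

+4.288 V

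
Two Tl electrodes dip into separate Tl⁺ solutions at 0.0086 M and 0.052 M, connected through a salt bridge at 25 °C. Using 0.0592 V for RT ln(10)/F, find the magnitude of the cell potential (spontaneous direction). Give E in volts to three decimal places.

For a concentration cell E°cell = 0. The 0.052 M side is the cathode (reduction is favoured where [Tl⁺] is higher).
With n = 1, E = −(0.0592/1) log([Tl⁺]ₐₙ/[Tl⁺]꜀ₐₜ) = −(0.0592/1) log(0.0086/0.052) = −(0.0592/1)(-0.782) = +0.046 V.

+0.046 V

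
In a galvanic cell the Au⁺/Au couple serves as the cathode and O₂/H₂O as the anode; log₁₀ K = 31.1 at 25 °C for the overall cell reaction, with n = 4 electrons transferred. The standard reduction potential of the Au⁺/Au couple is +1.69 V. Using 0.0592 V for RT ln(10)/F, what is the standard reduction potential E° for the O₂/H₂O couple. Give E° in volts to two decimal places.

E°cell = (0.0592/n)·log K = (0.0592/4)(31.1) = +0.460 V.
Since Au⁺/Au is the cathode and O₂/H₂O the anode, E°cell = E°(Au⁺/Au) − E°(O₂/H₂O).
So E°(O₂/H₂O) = E°(Au⁺/Au) − E°cell = (+1.69) − (+0.460) = +1.23 V.

+1.23 V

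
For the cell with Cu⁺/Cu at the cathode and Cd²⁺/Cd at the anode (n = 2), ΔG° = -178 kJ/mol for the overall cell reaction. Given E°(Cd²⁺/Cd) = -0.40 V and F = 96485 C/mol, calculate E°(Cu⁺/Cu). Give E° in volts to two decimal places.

E°cell = −ΔG°/(nF) = −(-178×10³)/((2)(96485)) = +0.922 V.
Since Cu⁺/Cu is the cathode and Cd²⁺/Cd the anode, E°cell = E°(Cu⁺/Cu) − E°(Cd²⁺/Cd).
So E°(Cu⁺/Cu) = E°cell + E°(Cd²⁺/Cd) = +0.922 + (-0.40) = +0.52 V.

+0.52 V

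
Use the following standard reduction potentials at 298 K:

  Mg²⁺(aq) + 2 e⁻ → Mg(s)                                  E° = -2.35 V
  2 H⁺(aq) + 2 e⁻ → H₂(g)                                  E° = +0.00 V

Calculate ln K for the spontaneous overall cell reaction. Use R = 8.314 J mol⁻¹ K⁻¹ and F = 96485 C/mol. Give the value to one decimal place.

183.0

Cathode: H⁺/H₂; anode: Mg²⁺/Mg. E°cell = (+0.00) − (-2.35) = +2.35 V, with n = 2.
ΔG° = −nFE° = −RT ln K, so ln K = nFE°/(RT) = (2)(96485)(+2.35) / ((8.314)(298)) = 183.034.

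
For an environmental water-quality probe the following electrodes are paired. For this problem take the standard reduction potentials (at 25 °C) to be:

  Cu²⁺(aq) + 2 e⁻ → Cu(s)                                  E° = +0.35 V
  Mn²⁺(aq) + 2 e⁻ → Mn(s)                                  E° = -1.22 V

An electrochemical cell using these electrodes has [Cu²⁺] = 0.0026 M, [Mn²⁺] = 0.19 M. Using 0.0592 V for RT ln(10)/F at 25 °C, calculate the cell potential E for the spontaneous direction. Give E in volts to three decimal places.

+1.515 V

Cu²⁺/Cu is the cathode (higher E°), Mn²⁺/Mn the anode: E°cell = +0.35 − (-1.22) = +1.57 V, n = 2.
Overall: Cu²⁺(aq) + Mn(s) → Cu(s) + Mn²⁺(aq)
Q = [Mn²⁺] / ([Cu²⁺]); log Q = 1.864.
E = E° − (0.0592/n) log Q = +1.57 − (0.0592/2)(1.864) = +1.515 V.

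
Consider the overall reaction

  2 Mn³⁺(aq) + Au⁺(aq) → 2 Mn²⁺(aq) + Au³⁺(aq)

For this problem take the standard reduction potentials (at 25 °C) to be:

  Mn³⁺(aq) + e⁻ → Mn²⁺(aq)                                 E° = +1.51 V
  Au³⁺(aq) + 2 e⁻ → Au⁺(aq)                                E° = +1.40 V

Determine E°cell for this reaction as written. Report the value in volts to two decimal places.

+0.11 V

The Mn³⁺/Mn²⁺ couple has the higher reduction potential, so it is the cathode; Au³⁺/Au⁺ is oxidised at the anode.
E°cell = E°(cathode) − E°(anode) = (+1.51) − (+1.40) = +0.11 V.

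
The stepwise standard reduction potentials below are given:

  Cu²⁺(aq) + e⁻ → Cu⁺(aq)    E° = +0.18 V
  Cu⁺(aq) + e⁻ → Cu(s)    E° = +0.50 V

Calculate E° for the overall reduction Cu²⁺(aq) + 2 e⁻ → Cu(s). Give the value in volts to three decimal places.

+0.340 V

Since ΔG° = −nFE° is additive over sequential reductions, n₃E°₃ = n₁E°₁ + n₂E°₂.
E°₃ = (1×+0.18 + 1×+0.50) / 2 = (+0.680) / 2 = +0.340 V.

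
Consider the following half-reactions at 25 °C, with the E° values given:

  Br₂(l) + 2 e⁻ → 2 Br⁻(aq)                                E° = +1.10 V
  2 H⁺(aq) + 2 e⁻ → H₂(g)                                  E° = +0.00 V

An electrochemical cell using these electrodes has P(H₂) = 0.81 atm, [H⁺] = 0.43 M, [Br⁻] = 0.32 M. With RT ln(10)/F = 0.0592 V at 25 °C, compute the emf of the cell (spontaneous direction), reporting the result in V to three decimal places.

Br₂/Br⁻ is the cathode (higher E°), H⁺/H₂ the anode: E°cell = +1.10 − (+0.00) = +1.10 V, n = 2.
Overall: Br₂(l) + H₂(g) → 2 Br⁻(aq) + 2 H⁺(aq)
Q = [Br⁻]^2·[H⁺]^2 / (P(H₂)); log Q = -1.631.
E = E° − (0.0592/n) log Q = +1.10 − (0.0592/2)(-1.631) = +1.148 V.

+1.148 V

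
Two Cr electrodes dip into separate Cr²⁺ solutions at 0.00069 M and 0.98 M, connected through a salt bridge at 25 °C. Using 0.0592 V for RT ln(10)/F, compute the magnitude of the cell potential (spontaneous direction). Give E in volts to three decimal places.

For a concentration cell E°cell = 0. The 0.98 M side is the cathode (reduction is favoured where [Cr²⁺] is higher).
With n = 2, E = −(0.0592/2) log([Cr²⁺]ₐₙ/[Cr²⁺]꜀ₐₜ) = −(0.0592/2) log(0.00069/0.98) = −(0.0592/2)(-3.152) = +0.093 V.

+0.093 V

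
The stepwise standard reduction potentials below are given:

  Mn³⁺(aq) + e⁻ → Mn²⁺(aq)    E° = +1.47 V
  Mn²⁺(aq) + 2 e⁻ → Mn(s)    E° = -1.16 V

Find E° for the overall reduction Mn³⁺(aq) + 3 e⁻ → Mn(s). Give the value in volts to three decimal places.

Standard free energies of sequential steps add: ΔG°₃ = ΔG°₁ + ΔG°₂, so n₃E°₃ = n₁E°₁ + n₂E°₂.
E°₃ = (1×+1.47 + 2×-1.16) / 3 = (-0.850) / 3 = -0.283 V.
Simply averaging or adding the two E° values would be wrong; the electron-weighted sum is required.

-0.283 V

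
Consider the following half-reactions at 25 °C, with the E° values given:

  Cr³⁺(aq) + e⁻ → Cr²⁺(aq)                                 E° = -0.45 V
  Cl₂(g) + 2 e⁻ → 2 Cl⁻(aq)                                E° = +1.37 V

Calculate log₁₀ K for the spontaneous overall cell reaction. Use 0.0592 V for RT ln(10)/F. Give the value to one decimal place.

61.5

Cathode: Cl₂/Cl⁻; anode: Cr³⁺/Cr²⁺. E°cell = +1.82 V, n = 2.
log K = nE°cell / 0.0592 = (2)(+1.82) / 0.0592 = 61.5.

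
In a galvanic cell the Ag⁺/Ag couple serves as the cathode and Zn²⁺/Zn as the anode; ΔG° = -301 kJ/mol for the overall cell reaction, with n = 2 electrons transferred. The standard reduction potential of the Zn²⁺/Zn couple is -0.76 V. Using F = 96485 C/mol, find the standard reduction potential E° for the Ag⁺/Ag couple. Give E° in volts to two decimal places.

E°cell = −ΔG°/(nF) = −(-301×10³)/((2)(96485)) = +1.560 V.
Since Ag⁺/Ag is the cathode and Zn²⁺/Zn the anode, E°cell = E°(Ag⁺/Ag) − E°(Zn²⁺/Zn).
So E°(Ag⁺/Ag) = E°cell + E°(Zn²⁺/Zn) = +1.560 + (-0.76) = +0.80 V.

+0.80 V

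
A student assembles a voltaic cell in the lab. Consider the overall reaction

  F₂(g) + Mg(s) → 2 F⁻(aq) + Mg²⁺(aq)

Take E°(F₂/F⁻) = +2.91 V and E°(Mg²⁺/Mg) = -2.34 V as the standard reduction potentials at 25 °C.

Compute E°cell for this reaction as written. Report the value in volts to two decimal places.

+5.25 V

The F₂/F⁻ couple has the higher reduction potential, so it is the cathode; Mg²⁺/Mg is oxidised at the anode.
E°cell = E°(cathode) − E°(anode) = (+2.91) − (-2.34) = +5.25 V.
Since E°cell > 0, the reaction is spontaneous under standard conditions.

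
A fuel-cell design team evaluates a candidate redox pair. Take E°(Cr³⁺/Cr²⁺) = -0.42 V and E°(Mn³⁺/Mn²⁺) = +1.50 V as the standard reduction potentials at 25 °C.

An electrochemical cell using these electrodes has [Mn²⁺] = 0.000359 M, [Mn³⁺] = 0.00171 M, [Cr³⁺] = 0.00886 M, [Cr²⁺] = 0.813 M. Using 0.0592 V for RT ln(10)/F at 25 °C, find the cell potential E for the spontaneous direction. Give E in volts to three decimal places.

+2.076 V

Mn³⁺/Mn²⁺ is the cathode (higher E°), Cr³⁺/Cr²⁺ the anode: E°cell = +1.50 − (-0.42) = +1.92 V, n = 1.
Overall: Mn³⁺(aq) + Cr²⁺(aq) → Mn²⁺(aq) + Cr³⁺(aq)
Q = [Mn²⁺]·[Cr³⁺] / ([Mn³⁺]·[Cr²⁺]); log Q = -2.641.
E = E° − (0.0592/n) log Q = +1.92 − (0.0592/1)(-2.641) = +2.076 V.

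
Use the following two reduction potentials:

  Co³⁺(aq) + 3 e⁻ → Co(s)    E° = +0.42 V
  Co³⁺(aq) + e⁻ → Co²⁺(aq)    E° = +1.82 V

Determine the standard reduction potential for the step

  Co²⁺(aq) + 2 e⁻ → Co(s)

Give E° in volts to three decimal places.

-0.280 V

Sequential free energies add, so n₃E°₃ = n₁E°₁ + n₂E°₂.
With n₃ = 3, and the known step contributing 1×(+1.82) V, the unknown satisfies 2·E° = 3×(+0.42) − 1×(+1.82) = -0.560.
E° = -0.560 / 2 = -0.280 V.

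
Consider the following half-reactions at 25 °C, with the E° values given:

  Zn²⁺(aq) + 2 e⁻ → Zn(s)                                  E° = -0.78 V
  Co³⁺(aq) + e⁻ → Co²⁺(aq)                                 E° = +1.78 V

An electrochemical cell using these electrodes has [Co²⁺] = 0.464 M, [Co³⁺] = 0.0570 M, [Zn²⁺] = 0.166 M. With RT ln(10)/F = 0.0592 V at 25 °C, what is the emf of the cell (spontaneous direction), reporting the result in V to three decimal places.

+2.529 V

Co³⁺/Co²⁺ is the cathode (higher E°), Zn²⁺/Zn the anode: E°cell = +1.78 − (-0.78) = +2.56 V, n = 2.
Overall: 2 Co³⁺(aq) + Zn(s) → 2 Co²⁺(aq) + Zn²⁺(aq)
Q = [Co²⁺]^2·[Zn²⁺] / ([Co³⁺]^2); log Q = 1.041.
E = E° − (0.0592/n) log Q = +2.56 − (0.0592/2)(1.041) = +2.529 V.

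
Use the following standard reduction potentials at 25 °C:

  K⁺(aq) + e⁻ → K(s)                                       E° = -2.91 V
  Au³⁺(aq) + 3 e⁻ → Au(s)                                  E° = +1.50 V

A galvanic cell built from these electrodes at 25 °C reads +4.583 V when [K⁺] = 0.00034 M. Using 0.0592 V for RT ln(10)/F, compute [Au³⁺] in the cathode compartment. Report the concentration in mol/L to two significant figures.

0.023 M

Au³⁺/Au is the cathode, K⁺/K the anode: E°cell = +4.41 V, n = 3.
Overall reaction: Au³⁺(aq) + 3 K(s) → Au(s) + 3 K⁺(aq); Q = [K⁺]^3/[Au³⁺]^1.
From E = E° − (0.0592/n) log Q: log Q = (E° − E)·n/0.0592 = (+4.41 − (+4.583))·3/0.0592 = -8.7669.
So 1·log[Au³⁺] = 3·log(0.00034) − log Q = -10.4056 − (-8.7669) = -1.6387; [Au³⁺] = 10^(-1.6387) ≈ 0.023 M.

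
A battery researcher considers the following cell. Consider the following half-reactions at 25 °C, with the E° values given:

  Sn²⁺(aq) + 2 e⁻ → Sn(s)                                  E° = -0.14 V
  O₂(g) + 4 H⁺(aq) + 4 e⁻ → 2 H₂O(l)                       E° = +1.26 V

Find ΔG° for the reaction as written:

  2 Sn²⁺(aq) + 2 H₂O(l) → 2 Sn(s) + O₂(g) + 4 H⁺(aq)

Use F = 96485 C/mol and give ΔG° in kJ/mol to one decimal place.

As written, Sn²⁺/Sn is reduced (cathode) and O₂/H₂O is oxidised (anode), so E°cell = (-0.14) − (+1.26) = -1.40 V.
Balancing electrons gives n = 4.
ΔG° = −nFE° = −(4)(96485)(-1.40) = 540,316 J = +540.3 kJ/mol.

+540.3 kJ/mol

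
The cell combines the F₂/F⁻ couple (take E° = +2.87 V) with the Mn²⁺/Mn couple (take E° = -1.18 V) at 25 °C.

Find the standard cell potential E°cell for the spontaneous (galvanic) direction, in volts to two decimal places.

+4.05 V

The F₂/F⁻ couple has the higher reduction potential, so it is the cathode; Mn²⁺/Mn is oxidised at the anode.
E°cell = E°(cathode) − E°(anode) = (+2.87) − (-1.18) = +4.05 V.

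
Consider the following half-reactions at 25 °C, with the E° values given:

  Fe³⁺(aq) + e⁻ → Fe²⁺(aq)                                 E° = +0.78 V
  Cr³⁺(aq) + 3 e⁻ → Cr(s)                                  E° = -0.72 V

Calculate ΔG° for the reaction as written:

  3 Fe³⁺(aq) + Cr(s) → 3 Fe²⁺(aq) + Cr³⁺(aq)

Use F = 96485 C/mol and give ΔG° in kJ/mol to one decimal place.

-434.2 kJ/mol

As written, Fe³⁺/Fe²⁺ is reduced (cathode) and Cr³⁺/Cr is oxidised (anode), so E°cell = (+0.78) − (-0.72) = +1.50 V.
Balancing electrons gives n = 3.
ΔG° = −nFE° = −(3)(96485)(+1.50) = -434,182 J = -434.2 kJ/mol.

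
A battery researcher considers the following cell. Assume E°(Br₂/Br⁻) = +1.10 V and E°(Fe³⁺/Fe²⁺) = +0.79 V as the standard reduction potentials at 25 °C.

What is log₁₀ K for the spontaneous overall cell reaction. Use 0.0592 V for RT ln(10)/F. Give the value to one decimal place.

10.5

Cathode: Br₂/Br⁻; anode: Fe³⁺/Fe²⁺. E°cell = +0.31 V, n = 2.
log K = nE°cell / 0.0592 = (2)(+0.31) / 0.0592 = 10.5.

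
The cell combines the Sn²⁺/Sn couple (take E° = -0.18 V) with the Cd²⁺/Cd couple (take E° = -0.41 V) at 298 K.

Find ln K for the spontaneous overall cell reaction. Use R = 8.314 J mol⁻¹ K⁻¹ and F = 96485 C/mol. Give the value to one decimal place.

17.9

Cathode: Sn²⁺/Sn; anode: Cd²⁺/Cd. E°cell = (-0.18) − (-0.41) = +0.23 V, with n = 2.
ΔG° = −nFE° = −RT ln K, so ln K = nFE°/(RT) = (2)(96485)(+0.23) / ((8.314)(298)) = 17.914.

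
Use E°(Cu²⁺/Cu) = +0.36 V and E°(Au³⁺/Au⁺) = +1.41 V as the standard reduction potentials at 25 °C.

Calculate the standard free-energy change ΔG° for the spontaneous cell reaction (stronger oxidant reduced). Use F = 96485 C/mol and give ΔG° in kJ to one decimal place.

-202.6 kJ

Au³⁺/Au⁺ (E° = +1.41 V) is the cathode; Cu²⁺/Cu (E° = +0.36 V) is the anode, so E°cell = +1.05 V.
Balancing electrons gives n = 2 (lcm of 2 and 2).
ΔG° = −nFE° = −(2)(96485)(+1.05) = -202,618 J = -202.6 kJ.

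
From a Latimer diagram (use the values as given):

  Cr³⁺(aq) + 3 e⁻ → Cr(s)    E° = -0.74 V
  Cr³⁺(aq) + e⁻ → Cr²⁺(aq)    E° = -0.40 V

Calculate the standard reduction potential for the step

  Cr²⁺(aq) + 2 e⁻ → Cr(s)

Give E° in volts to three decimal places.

-0.910 V

Sequential free energies add, so n₃E°₃ = n₁E°₁ + n₂E°₂.
With n₃ = 3, and the known step contributing 1×(-0.40) V, the unknown satisfies 2·E° = 3×(-0.74) − 1×(-0.40) = -1.820.
E° = -1.820 / 2 = -0.910 V.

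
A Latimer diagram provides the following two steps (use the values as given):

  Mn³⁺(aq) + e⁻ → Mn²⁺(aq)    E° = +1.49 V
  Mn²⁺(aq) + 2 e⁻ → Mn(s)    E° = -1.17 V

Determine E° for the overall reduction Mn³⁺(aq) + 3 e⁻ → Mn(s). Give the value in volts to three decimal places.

Standard free energies of sequential steps add: ΔG°₃ = ΔG°₁ + ΔG°₂, so n₃E°₃ = n₁E°₁ + n₂E°₂.
E°₃ = (1×+1.49 + 2×-1.17) / 3 = (-0.850) / 3 = -0.283 V.

-0.283 V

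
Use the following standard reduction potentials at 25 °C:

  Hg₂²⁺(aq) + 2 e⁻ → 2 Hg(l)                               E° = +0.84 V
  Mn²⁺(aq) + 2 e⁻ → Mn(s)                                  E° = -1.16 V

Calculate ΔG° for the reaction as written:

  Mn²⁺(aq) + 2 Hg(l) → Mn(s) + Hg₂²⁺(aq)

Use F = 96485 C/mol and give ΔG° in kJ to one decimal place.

+385.9 kJ

As written, Mn²⁺/Mn is reduced (cathode) and Hg₂²⁺/Hg is oxidised (anode), so E°cell = (-1.16) − (+0.84) = -2.00 V.
Balancing electrons gives n = 2.
ΔG° = −nFE° = −(2)(96485)(-2.00) = 385,940 J = +385.9 kJ.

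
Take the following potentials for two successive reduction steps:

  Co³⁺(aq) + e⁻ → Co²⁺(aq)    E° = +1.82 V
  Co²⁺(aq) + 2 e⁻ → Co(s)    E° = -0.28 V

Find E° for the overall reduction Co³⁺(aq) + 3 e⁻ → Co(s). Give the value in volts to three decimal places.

+0.420 V

Since ΔG° = −nFE° is additive over sequential reductions, n₃E°₃ = n₁E°₁ + n₂E°₂.
E°₃ = (1×+1.82 + 2×-0.28) / 3 = (+1.260) / 3 = +0.420 V.
E° values themselves are not directly additive — weighting by electron count is essential.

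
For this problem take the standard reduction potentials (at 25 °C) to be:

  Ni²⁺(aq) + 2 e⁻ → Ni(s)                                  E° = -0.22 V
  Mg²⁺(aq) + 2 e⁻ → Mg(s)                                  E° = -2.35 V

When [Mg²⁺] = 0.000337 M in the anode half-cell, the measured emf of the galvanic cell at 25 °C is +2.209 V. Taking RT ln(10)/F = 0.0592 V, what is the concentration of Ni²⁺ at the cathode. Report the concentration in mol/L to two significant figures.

0.16 M

Ni²⁺/Ni is the cathode, Mg²⁺/Mg the anode: E°cell = +2.13 V, n = 2.
Overall reaction: Ni²⁺(aq) + Mg(s) → Ni(s) + Mg²⁺(aq); Q = [Mg²⁺]^1/[Ni²⁺]^1.
From E = E° − (0.0592/n) log Q: log Q = (E° − E)·n/0.0592 = (+2.13 − (+2.209))·2/0.0592 = -2.6689.
So 1·log[Ni²⁺] = 1·log(0.000337) − log Q = -3.4724 − (-2.6689) = -0.8035; [Ni²⁺] = 10^(-0.8035) ≈ 0.16 M.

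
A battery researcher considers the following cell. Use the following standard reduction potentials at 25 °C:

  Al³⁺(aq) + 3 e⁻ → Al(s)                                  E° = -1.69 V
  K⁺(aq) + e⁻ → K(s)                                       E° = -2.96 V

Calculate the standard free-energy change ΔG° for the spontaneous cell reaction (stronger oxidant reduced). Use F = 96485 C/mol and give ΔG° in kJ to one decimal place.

Al³⁺/Al (E° = -1.69 V) is the cathode; K⁺/K (E° = -2.96 V) is the anode, so E°cell = +1.27 V.
Balancing electrons gives n = 3 (lcm of 3 and 1).
ΔG° = −nFE° = −(3)(96485)(+1.27) = -367,608 J = -367.6 kJ.

-367.6 kJ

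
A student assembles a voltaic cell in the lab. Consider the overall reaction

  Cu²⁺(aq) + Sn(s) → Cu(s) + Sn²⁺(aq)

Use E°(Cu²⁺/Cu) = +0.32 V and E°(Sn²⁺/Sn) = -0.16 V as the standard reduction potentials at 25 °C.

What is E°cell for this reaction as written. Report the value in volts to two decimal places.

The Cu²⁺/Cu couple has the higher reduction potential, so it is the cathode; Sn²⁺/Sn is oxidised at the anode.
E°cell = E°(cathode) − E°(anode) = (+0.32) − (-0.16) = +0.48 V.
Since E°cell > 0, the reaction is spontaneous under standard conditions.

+0.48 V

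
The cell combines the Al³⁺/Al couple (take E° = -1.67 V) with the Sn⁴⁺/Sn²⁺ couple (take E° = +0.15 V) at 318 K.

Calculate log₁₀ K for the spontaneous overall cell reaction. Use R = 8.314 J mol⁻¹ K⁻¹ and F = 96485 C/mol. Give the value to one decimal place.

Cathode: Sn⁴⁺/Sn²⁺; anode: Al³⁺/Al. E°cell = (+0.15) − (-1.67) = +1.82 V, with n = 6.
ΔG° = −nFE° = −RT ln K, so ln K = nFE°/(RT) = (6)(96485)(+1.82) / ((8.314)(318)) = 398.516.
log₁₀ K = 398.516 / ln 10 = 173.1.

173.1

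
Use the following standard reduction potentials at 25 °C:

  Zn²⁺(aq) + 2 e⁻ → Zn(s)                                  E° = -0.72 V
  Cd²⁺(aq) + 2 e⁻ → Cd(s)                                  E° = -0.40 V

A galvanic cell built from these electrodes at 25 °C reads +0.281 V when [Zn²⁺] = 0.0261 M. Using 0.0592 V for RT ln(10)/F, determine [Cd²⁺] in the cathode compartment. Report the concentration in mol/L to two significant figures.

Cd²⁺/Cd is the cathode, Zn²⁺/Zn the anode: E°cell = +0.32 V, n = 2.
Overall reaction: Cd²⁺(aq) + Zn(s) → Cd(s) + Zn²⁺(aq); Q = [Zn²⁺]^1/[Cd²⁺]^1.
From E = E° − (0.0592/n) log Q: log Q = (E° − E)·n/0.0592 = (+0.32 − (+0.281))·2/0.0592 = 1.3176.
So 1·log[Cd²⁺] = 1·log(0.0261) − log Q = -1.5834 − (1.3176) = -2.9010; [Cd²⁺] = 10^(-2.9010) ≈ 0.0013 M.

0.0013 M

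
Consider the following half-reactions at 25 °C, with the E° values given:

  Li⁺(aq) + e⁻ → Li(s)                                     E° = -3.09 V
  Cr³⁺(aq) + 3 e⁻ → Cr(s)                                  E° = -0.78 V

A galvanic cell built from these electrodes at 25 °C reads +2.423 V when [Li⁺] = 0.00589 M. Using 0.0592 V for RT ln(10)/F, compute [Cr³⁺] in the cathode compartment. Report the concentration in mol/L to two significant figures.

Cr³⁺/Cr is the cathode, Li⁺/Li the anode: E°cell = +2.31 V, n = 3.
Overall reaction: Cr³⁺(aq) + 3 Li(s) → Cr(s) + 3 Li⁺(aq); Q = [Li⁺]^3/[Cr³⁺]^1.
From E = E° − (0.0592/n) log Q: log Q = (E° − E)·n/0.0592 = (+2.31 − (+2.423))·3/0.0592 = -5.7264.
So 1·log[Cr³⁺] = 3·log(0.00589) − log Q = -6.6897 − (-5.7264) = -0.9633; [Cr³⁺] = 10^(-0.9633) ≈ 0.11 M.

0.11 M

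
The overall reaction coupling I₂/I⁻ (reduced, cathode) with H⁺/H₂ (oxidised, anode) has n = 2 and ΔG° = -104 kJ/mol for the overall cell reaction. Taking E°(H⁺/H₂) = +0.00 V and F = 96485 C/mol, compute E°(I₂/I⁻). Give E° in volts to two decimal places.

E°cell = −ΔG°/(nF) = −(-104×10³)/((2)(96485)) = +0.539 V.
Since I₂/I⁻ is the cathode and H⁺/H₂ the anode, E°cell = E°(I₂/I⁻) − E°(H⁺/H₂).
So E°(I₂/I⁻) = E°cell + E°(H⁺/H₂) = +0.539 + (+0.00) = +0.54 V.

+0.54 V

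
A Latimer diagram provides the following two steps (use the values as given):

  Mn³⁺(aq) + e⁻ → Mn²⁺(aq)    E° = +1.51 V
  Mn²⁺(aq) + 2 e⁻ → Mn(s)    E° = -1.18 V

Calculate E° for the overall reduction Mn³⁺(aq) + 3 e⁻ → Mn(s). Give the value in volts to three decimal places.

-0.283 V

Adding the free-energy changes (−nFE°) of the two steps gives −n₃FE°₃ = −n₁FE°₁ − n₂FE°₂.
E°₃ = (1×+1.51 + 2×-1.18) / 3 = (-0.850) / 3 = -0.283 V.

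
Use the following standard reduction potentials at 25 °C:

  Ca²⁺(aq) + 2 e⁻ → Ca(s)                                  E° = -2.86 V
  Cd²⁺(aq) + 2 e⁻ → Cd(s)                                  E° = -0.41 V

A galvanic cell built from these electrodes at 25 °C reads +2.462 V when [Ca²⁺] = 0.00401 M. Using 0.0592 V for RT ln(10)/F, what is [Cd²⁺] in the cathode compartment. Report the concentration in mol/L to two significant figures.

0.010 M

Cd²⁺/Cd is the cathode, Ca²⁺/Ca the anode: E°cell = +2.45 V, n = 2.
Overall reaction: Cd²⁺(aq) + Ca(s) → Cd(s) + Ca²⁺(aq); Q = [Ca²⁺]^1/[Cd²⁺]^1.
From E = E° − (0.0592/n) log Q: log Q = (E° − E)·n/0.0592 = (+2.45 − (+2.462))·2/0.0592 = -0.4054.
So 1·log[Cd²⁺] = 1·log(0.00401) − log Q = -2.3969 − (-0.4054) = -1.9915; [Cd²⁺] = 10^(-1.9915) ≈ 0.010 M.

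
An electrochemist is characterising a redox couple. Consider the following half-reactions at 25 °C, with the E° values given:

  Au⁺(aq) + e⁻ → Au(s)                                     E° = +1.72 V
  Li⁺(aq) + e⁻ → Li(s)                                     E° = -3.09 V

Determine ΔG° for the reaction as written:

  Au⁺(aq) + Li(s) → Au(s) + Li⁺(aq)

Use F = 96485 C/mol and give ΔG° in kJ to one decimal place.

-464.1 kJ

As written, Au⁺/Au is reduced (cathode) and Li⁺/Li is oxidised (anode), so E°cell = (+1.72) − (-3.09) = +4.81 V.
Balancing electrons gives n = 1.
ΔG° = −nFE° = −(1)(96485)(+4.81) = -464,093 J = -464.1 kJ.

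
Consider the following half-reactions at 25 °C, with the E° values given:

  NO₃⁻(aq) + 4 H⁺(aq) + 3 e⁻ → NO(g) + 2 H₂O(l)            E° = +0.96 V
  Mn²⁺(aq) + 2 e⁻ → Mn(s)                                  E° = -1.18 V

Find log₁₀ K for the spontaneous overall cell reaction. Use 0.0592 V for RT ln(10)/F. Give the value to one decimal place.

216.9

Cathode: NO₃⁻/NO; anode: Mn²⁺/Mn. E°cell = +2.14 V, n = 6.
log K = nE°cell / 0.0592 = (6)(+2.14) / 0.0592 = 216.9.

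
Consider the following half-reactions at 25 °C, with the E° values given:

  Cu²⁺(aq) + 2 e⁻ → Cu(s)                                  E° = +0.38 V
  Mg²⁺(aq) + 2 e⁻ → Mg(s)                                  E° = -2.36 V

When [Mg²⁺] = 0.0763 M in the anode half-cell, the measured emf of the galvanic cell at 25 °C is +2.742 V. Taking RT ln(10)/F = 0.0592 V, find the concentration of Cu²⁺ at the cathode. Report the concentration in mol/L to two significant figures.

0.089 M

Cu²⁺/Cu is the cathode, Mg²⁺/Mg the anode: E°cell = +2.74 V, n = 2.
Overall reaction: Cu²⁺(aq) + Mg(s) → Cu(s) + Mg²⁺(aq); Q = [Mg²⁺]^1/[Cu²⁺]^1.
From E = E° − (0.0592/n) log Q: log Q = (E° − E)·n/0.0592 = (+2.74 − (+2.742))·2/0.0592 = -0.0676.
So 1·log[Cu²⁺] = 1·log(0.0763) − log Q = -1.1175 − (-0.0676) = -1.0499; [Cu²⁺] = 10^(-1.0499) ≈ 0.089 M.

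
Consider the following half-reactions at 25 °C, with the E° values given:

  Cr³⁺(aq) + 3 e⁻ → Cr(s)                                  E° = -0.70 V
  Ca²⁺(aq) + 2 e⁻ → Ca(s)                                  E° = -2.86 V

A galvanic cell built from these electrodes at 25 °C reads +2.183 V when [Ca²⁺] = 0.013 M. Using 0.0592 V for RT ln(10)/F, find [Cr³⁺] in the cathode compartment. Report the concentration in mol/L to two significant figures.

Cr³⁺/Cr is the cathode, Ca²⁺/Ca the anode: E°cell = +2.16 V, n = 6.
Overall reaction: 2 Cr³⁺(aq) + 3 Ca(s) → 2 Cr(s) + 3 Ca²⁺(aq); Q = [Ca²⁺]^3/[Cr³⁺]^2.
From E = E° − (0.0592/n) log Q: log Q = (E° − E)·n/0.0592 = (+2.16 − (+2.183))·6/0.0592 = -2.3311.
So 2·log[Cr³⁺] = 3·log(0.013) − log Q = -5.6582 − (-2.3311) = -3.3271; log[Cr³⁺] = -3.3271 / 2 = -1.6636; [Cr³⁺] = 10^(-1.6636) ≈ 0.022 M.

0.022 M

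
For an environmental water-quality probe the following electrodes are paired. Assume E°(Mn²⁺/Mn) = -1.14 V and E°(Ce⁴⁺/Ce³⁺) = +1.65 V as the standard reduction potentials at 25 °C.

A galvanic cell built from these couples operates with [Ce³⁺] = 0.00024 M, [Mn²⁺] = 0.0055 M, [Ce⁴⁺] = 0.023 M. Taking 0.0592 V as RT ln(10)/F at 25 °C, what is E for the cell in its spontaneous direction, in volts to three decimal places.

+2.974 V

Ce⁴⁺/Ce³⁺ is the cathode (higher E°), Mn²⁺/Mn the anode: E°cell = +1.65 − (-1.14) = +2.79 V, n = 2.
Overall: 2 Ce⁴⁺(aq) + Mn(s) → 2 Ce³⁺(aq) + Mn²⁺(aq)
Q = [Ce³⁺]^2·[Mn²⁺] / ([Ce⁴⁺]^2); log Q = -6.223.
E = E° − (0.0592/n) log Q = +2.79 − (0.0592/2)(-6.223) = +2.974 V.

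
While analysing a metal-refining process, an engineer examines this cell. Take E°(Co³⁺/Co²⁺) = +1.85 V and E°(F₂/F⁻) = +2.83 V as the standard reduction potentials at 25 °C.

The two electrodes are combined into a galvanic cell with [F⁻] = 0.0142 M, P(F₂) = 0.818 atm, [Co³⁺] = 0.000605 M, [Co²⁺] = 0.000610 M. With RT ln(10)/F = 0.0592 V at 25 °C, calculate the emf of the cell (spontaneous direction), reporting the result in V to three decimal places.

+1.087 V

F₂/F⁻ is the cathode (higher E°), Co³⁺/Co²⁺ the anode: E°cell = +2.83 − (+1.85) = +0.98 V, n = 2.
Overall: F₂(g) + 2 Co²⁺(aq) → 2 F⁻(aq) + 2 Co³⁺(aq)
Q = [F⁻]^2·[Co³⁺]^2 / (P(F₂)·[Co²⁺]^2); log Q = -3.615.
E = E° − (0.0592/n) log Q = +0.98 − (0.0592/2)(-3.615) = +1.087 V.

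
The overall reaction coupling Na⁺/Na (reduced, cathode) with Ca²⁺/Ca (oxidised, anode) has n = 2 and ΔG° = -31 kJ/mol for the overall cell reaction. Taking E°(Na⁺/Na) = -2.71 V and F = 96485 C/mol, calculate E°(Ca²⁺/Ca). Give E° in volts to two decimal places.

-2.87 V

E°cell = −ΔG°/(nF) = −(-31×10³)/((2)(96485)) = +0.161 V.
Since Na⁺/Na is the cathode and Ca²⁺/Ca the anode, E°cell = E°(Na⁺/Na) − E°(Ca²⁺/Ca).
So E°(Ca²⁺/Ca) = E°(Na⁺/Na) − E°cell = (-2.71) − (+0.161) = -2.87 V.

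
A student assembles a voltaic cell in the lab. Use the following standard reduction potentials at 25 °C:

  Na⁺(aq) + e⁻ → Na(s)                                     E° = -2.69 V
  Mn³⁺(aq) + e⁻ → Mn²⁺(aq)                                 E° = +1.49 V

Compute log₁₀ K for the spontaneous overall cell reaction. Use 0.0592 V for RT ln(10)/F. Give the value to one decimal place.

70.6

Cathode: Mn³⁺/Mn²⁺; anode: Na⁺/Na. E°cell = +4.18 V, n = 1.
log K = nE°cell / 0.0592 = (1)(+4.18) / 0.0592 = 70.6.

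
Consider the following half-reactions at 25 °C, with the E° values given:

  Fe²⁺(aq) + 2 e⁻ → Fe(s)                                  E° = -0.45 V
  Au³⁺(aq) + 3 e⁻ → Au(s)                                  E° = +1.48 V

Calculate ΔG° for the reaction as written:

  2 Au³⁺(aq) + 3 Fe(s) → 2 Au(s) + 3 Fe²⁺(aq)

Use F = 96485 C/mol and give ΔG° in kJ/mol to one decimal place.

-1117.3 kJ/mol

As written, Au³⁺/Au is reduced (cathode) and Fe²⁺/Fe is oxidised (anode), so E°cell = (+1.48) − (-0.45) = +1.93 V.
Balancing electrons gives n = 6.
ΔG° = −nFE° = −(6)(96485)(+1.93) = -1,117,296 J = -1117.3 kJ/mol.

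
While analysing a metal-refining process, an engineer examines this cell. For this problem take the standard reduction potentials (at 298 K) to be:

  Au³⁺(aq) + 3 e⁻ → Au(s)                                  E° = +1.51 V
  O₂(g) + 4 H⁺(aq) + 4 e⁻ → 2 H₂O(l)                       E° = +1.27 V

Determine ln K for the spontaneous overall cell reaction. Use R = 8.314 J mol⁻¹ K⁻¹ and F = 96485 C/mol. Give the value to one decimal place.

Cathode: Au³⁺/Au; anode: O₂/H₂O. E°cell = (+1.51) − (+1.27) = +0.24 V, with n = 12.
ΔG° = −nFE° = −RT ln K, so ln K = nFE°/(RT) = (12)(96485)(+0.24) / ((8.314)(298)) = 112.157.

112.2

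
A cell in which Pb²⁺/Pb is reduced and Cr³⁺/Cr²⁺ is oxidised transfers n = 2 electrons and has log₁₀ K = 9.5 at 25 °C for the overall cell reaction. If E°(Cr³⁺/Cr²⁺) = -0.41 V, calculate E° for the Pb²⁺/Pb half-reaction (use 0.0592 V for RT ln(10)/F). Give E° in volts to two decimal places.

-0.13 V

E°cell = (0.0592/n)·log K = (0.0592/2)(9.5) = +0.281 V.
Since Pb²⁺/Pb is the cathode and Cr³⁺/Cr²⁺ the anode, E°cell = E°(Pb²⁺/Pb) − E°(Cr³⁺/Cr²⁺).
So E°(Pb²⁺/Pb) = E°cell + E°(Cr³⁺/Cr²⁺) = +0.281 + (-0.41) = -0.13 V.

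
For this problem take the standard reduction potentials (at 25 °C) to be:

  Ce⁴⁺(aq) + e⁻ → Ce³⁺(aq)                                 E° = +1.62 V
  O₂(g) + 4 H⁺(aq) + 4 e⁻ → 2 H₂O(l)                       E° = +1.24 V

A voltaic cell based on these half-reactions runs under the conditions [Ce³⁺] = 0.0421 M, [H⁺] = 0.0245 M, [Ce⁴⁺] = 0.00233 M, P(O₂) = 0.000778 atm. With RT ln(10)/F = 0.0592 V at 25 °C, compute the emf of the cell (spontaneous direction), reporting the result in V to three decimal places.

Ce⁴⁺/Ce³⁺ is the cathode (higher E°), O₂/H₂O the anode: E°cell = +1.62 − (+1.24) = +0.38 V, n = 4.
Overall: 4 Ce⁴⁺(aq) + 2 H₂O(l) → 4 Ce³⁺(aq) + O₂(g) + 4 H⁺(aq)
Q = [Ce³⁺]^4·P(O₂)·[H⁺]^4 / ([Ce⁴⁺]^4); log Q = -4.525.
E = E° − (0.0592/n) log Q = +0.38 − (0.0592/4)(-4.525) = +0.447 V.

+0.447 V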